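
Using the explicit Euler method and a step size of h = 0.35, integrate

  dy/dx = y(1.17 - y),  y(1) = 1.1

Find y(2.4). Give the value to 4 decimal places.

1.1607

Euler: y_{n+1} = y_n + h·f(x_n, y_n).
x=1.000000, y=1.100000: f=0.077000 → y ← 1.100000 + 0.35·0.077000 = 1.126950
x=1.350000, y=1.126950: f=0.048515 → y ← 1.126950 + 0.35·0.048515 = 1.143930
x=1.700000, y=1.143930: f=0.029822 → y ← 1.143930 + 0.35·0.029822 = 1.154368
x=2.050000, y=1.154368: f=0.018045 → y ← 1.154368 + 0.35·0.018045 = 1.160684
y(2.4) ≈ 1.1607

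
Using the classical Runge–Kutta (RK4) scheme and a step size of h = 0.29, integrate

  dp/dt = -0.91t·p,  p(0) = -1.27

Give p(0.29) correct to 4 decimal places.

-1.2223

RK4: k1 = f(t_n, p_n); k2 = f(t_n + h/2, p_n + (h/2)·k1); k3 = f(t_n + h/2, p_n + (h/2)·k2); k4 = f(t_n + h, p_n + h·k3); p_{n+1} = p_n + (h/6)·(k1 + 2k2 + 2k3 + k4).
t=0.000000, p=-1.270000:
  k1 = f(0.000000, -1.270000) = 0.000000
  k2 = f(0.145000, -1.270000) = 0.167576
  k3 = f(0.145000, -1.245701) = 0.164370
  k4 = f(0.290000, -1.222333) = 0.322574
  p ← -1.270000 + (0.29/6)·(k1 + 2k2 + 2k3 + k4) = -1.222321
p(0.29) ≈ -1.2223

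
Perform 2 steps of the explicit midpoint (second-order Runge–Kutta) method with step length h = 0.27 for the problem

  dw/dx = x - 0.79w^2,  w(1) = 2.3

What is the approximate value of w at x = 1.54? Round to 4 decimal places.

1.6498

Midpoint: k1 = f(x_n, w_n); k2 = f(x_n + h/2, w_n + (h/2)·k1); w_{n+1} = w_n + h·k2.
x=1.000000, w=2.300000:
  k1 = f(1.000000, 2.300000) = -3.179100
  k2 = f(1.135000, 1.870821) = -1.629979
  w ← 2.300000 + 0.27·(-1.629979) = 1.859906
x=1.270000, w=1.859906:
  k1 = f(1.270000, 1.859906) = -1.462807
  k2 = f(1.405000, 1.662427) = -0.778294
  w ← 1.859906 + 0.27·(-0.778294) = 1.649766
w(1.54) ≈ 1.6498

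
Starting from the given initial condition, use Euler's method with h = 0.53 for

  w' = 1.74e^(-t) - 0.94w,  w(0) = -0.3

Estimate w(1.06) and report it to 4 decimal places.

0.9300

Euler: w_{n+1} = w_n + h·f(t_n, w_n).
t=0.000000, w=-0.300000: f=2.022000 → w ← -0.300000 + 0.53·2.022000 = 0.771660
t=0.530000, w=0.771660: f=0.298812 → w ← 0.771660 + 0.53·0.298812 = 0.930030
w(1.06) ≈ 0.9300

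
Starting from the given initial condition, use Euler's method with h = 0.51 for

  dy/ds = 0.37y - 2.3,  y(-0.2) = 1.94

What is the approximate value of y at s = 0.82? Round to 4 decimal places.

Euler: y_{n+1} = y_n + h·f(s_n, y_n).
s=-0.200000, y=1.940000: f=-1.582200 → y ← 1.940000 + 0.51·(-1.582200) = 1.133078
s=0.310000, y=1.133078: f=-1.880761 → y ← 1.133078 + 0.51·(-1.880761) = 0.173890
y(0.82) ≈ 0.1739

0.1739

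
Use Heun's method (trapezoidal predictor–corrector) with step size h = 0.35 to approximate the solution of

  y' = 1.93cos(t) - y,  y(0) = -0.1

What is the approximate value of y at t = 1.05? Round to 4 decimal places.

0.9020

Heun: k1 = f(t_n, y_n); k2 = f(t_n + h, y_n + h·k1); y_{n+1} = y_n + (h/2)·(k1 + k2).
t=0.000000, y=-0.100000:
  k1 = f(0.000000, -0.100000) = 2.030000
  k2 = f(0.350000, 0.610500) = 1.202489
  y ← -0.100000 + (0.35/2)·(2.030000 + 1.202489) = 0.465686
t=0.350000, y=0.465686:
  k1 = f(0.350000, 0.465686) = 1.347304
  k2 = f(0.700000, 0.937242) = 0.538903
  y ← 0.465686 + (0.35/2)·(1.347304 + 0.538903) = 0.795772
t=0.700000, y=0.795772:
  k1 = f(0.700000, 0.795772) = 0.680374
  k2 = f(1.050000, 1.033903) = -0.073591
  y ← 0.795772 + (0.35/2)·(0.680374 + (-0.073591)) = 0.901959
y(1.05) ≈ 0.9020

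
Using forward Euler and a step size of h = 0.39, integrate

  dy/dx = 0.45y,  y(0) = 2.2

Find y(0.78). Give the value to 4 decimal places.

Euler: y_{n+1} = y_n + h·f(x_n, y_n).
x=0.000000, y=2.200000: f=0.990000 → y ← 2.200000 + 0.39·0.990000 = 2.586100
x=0.390000, y=2.586100: f=1.163745 → y ← 2.586100 + 0.39·1.163745 = 3.039961
y(0.78) ≈ 3.0400

3.0400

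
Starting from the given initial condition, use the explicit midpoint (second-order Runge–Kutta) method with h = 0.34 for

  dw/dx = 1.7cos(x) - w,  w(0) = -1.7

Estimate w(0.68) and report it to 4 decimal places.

Midpoint: k1 = f(x_n, w_n); k2 = f(x_n + h/2, w_n + (h/2)·k1); w_{n+1} = w_n + h·k2.
x=0.000000, w=-1.700000:
  k1 = f(0.000000, -1.700000) = 3.400000
  k2 = f(0.170000, -1.122000) = 2.797494
  w ← -1.700000 + 0.34·2.797494 = -0.748852
x=0.340000, w=-0.748852:
  k1 = f(0.340000, -0.748852) = 2.351535
  k2 = f(0.510000, -0.349091) = 1.832757
  w ← -0.748852 + 0.34·1.832757 = -0.125715
w(0.68) ≈ -0.1257

-0.1257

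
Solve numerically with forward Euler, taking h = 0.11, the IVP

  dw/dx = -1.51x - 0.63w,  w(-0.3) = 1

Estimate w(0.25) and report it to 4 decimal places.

Euler: w_{n+1} = w_n + h·f(x_n, w_n).
x=-0.300000, w=1.000000: f=-0.177000 → w ← 1.000000 + 0.11·(-0.177000) = 0.980530
x=-0.190000, w=0.980530: f=-0.330834 → w ← 0.980530 + 0.11·(-0.330834) = 0.944138
x=-0.080000, w=0.944138: f=-0.474007 → w ← 0.944138 + 0.11·(-0.474007) = 0.891997
x=0.030000, w=0.891997: f=-0.607258 → w ← 0.891997 + 0.11·(-0.607258) = 0.825199
x=0.140000, w=0.825199: f=-0.731275 → w ← 0.825199 + 0.11·(-0.731275) = 0.744759
w(0.25) ≈ 0.7448

0.7448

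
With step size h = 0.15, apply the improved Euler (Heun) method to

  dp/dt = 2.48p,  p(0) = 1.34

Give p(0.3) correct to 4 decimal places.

Heun: k1 = f(t_n, p_n); k2 = f(t_n + h, p_n + h·k1); p_{n+1} = p_n + (h/2)·(k1 + k2).
t=0.000000, p=1.340000:
  k1 = f(0.000000, 1.340000) = 3.323200
  k2 = f(0.150000, 1.838480) = 4.559430
  p ← 1.340000 + (0.15/2)·(3.323200 + 4.559430) = 1.931197
t=0.150000, p=1.931197:
  k1 = f(0.150000, 1.931197) = 4.789369
  k2 = f(0.300000, 2.649603) = 6.571015
  p ← 1.931197 + (0.15/2)·(4.789369 + 6.571015) = 2.783226
p(0.3) ≈ 2.7832

2.7832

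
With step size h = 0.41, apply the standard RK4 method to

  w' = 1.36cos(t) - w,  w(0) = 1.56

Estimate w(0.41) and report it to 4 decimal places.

RK4: k1 = f(t_n, w_n); k2 = f(t_n + h/2, w_n + (h/2)·k1); k3 = f(t_n + h/2, w_n + (h/2)·k2); k4 = f(t_n + h, w_n + h·k3); w_{n+1} = w_n + (h/6)·(k1 + 2k2 + 2k3 + k4).
t=0.000000, w=1.560000:
  k1 = f(0.000000, 1.560000) = -0.200000
  k2 = f(0.205000, 1.519000) = -0.187477
  k3 = f(0.205000, 1.521567) = -0.190044
  k4 = f(0.410000, 1.482082) = -0.234798
  w ← 1.560000 + (0.41/6)·(k1 + 2k2 + 2k3 + k4) = 1.478694
w(0.41) ≈ 1.4787

1.4787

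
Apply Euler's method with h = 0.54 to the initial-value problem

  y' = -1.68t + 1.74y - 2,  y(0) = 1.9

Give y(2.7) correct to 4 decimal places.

9.6829

Euler: y_{n+1} = y_n + h·f(t_n, y_n).
t=0.000000, y=1.900000: f=1.306000 → y ← 1.900000 + 0.54·1.306000 = 2.605240
t=0.540000, y=2.605240: f=1.625918 → y ← 2.605240 + 0.54·1.625918 = 3.483236
t=1.080000, y=3.483236: f=2.246430 → y ← 3.483236 + 0.54·2.246430 = 4.696308
t=1.620000, y=4.696308: f=3.449975 → y ← 4.696308 + 0.54·3.449975 = 6.559294
t=2.160000, y=6.559294: f=5.784372 → y ← 6.559294 + 0.54·5.784372 = 9.682855
y(2.7) ≈ 9.6829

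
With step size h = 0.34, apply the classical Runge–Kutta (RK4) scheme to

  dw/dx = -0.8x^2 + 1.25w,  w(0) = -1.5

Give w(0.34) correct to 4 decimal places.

-2.3059

RK4: k1 = f(x_n, w_n); k2 = f(x_n + h/2, w_n + (h/2)·k1); k3 = f(x_n + h/2, w_n + (h/2)·k2); k4 = f(x_n + h, w_n + h·k3); w_{n+1} = w_n + (h/6)·(k1 + 2k2 + 2k3 + k4).
x=0.000000, w=-1.500000:
  k1 = f(0.000000, -1.500000) = -1.875000
  k2 = f(0.170000, -1.818750) = -2.296558
  k3 = f(0.170000, -1.890415) = -2.386138
  k4 = f(0.340000, -2.311287) = -2.981589
  w ← -1.500000 + (0.34/6)·(k1 + 2k2 + 2k3 + k4) = -2.305912
w(0.34) ≈ -2.3059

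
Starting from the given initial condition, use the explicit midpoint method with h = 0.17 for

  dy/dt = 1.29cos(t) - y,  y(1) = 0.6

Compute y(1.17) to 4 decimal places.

0.5990

Midpoint: k1 = f(t_n, y_n); k2 = f(t_n + h/2, y_n + (h/2)·k1); y_{n+1} = y_n + h·k2.
t=1.000000, y=0.600000:
  k1 = f(1.000000, 0.600000) = 0.096990
  k2 = f(1.085000, 0.608244) = -0.005927
  y ← 0.600000 + 0.17·(-0.005927) = 0.598992
y(1.17) ≈ 0.5990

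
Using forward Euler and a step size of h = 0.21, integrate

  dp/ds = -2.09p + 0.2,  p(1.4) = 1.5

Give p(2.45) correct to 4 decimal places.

0.1738

Euler: p_{n+1} = p_n + h·f(s_n, p_n).
s=1.400000, p=1.500000: f=-2.935000 → p ← 1.500000 + 0.21·(-2.935000) = 0.883650
s=1.610000, p=0.883650: f=-1.646829 → p ← 0.883650 + 0.21·(-1.646829) = 0.537816
s=1.820000, p=0.537816: f=-0.924035 → p ← 0.537816 + 0.21·(-0.924035) = 0.343769
s=2.030000, p=0.343769: f=-0.518476 → p ← 0.343769 + 0.21·(-0.518476) = 0.234889
s=2.240000, p=0.234889: f=-0.290917 → p ← 0.234889 + 0.21·(-0.290917) = 0.173796
p(2.45) ≈ 0.1738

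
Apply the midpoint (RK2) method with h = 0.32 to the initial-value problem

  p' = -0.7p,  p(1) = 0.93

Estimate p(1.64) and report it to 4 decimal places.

0.5968

Midpoint: k1 = f(t_n, p_n); k2 = f(t_n + h/2, p_n + (h/2)·k1); p_{n+1} = p_n + h·k2.
t=1.000000, p=0.930000:
  k1 = f(1.000000, 0.930000) = -0.651000
  k2 = f(1.160000, 0.825840) = -0.578088
  p ← 0.930000 + 0.32·(-0.578088) = 0.745012
t=1.320000, p=0.745012:
  k1 = f(1.320000, 0.745012) = -0.521508
  k2 = f(1.480000, 0.661571) = -0.463099
  p ← 0.745012 + 0.32·(-0.463099) = 0.596820
p(1.64) ≈ 0.5968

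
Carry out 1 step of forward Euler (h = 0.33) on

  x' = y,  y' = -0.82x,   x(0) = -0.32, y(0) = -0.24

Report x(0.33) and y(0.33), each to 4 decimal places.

-0.3992, -0.1534

Euler on (x,y): x_{n+1} = x_n + h·x', y_{n+1} = y_n + h·y'.
0.000000: (-0.320000, -0.240000); f=(-0.240000, 0.262400) → (-0.399200, -0.153408)
(x(0.33), y(0.33)) ≈ (-0.3992, -0.1534)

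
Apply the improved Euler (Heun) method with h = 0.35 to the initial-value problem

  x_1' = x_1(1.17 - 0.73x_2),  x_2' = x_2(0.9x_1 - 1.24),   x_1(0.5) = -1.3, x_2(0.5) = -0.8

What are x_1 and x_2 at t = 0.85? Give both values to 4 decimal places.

-2.1622, -0.3941

Heun on (x_1,x_2): k1 = f(t_n, state_n); k2 = f(t_n + h, state_n + h·k1); state_{n+1} = state_n + (h/2)·(k1 + k2).
0.500000: (-1.300000, -0.800000)
  k1 = (-2.280200, 1.928000)
  predictor → (-2.098070, -0.125200)
  k2 = (-2.646497, 0.391659)
  → (-2.162172, -0.394060)
(x_1(0.85), x_2(0.85)) ≈ (-2.1622, -0.3941)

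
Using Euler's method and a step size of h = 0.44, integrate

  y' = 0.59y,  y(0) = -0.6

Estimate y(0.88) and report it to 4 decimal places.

Euler: y_{n+1} = y_n + h·f(t_n, y_n).
t=0.000000, y=-0.600000: f=-0.354000 → y ← -0.600000 + 0.44·(-0.354000) = -0.755760
t=0.440000, y=-0.755760: f=-0.445898 → y ← -0.755760 + 0.44·(-0.445898) = -0.951955
y(0.88) ≈ -0.9520

-0.9520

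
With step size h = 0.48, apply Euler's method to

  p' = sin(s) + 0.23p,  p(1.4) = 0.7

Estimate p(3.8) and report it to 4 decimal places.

3.0168

Euler: p_{n+1} = p_n + h·f(s_n, p_n).
s=1.400000, p=0.700000: f=1.146450 → p ← 0.700000 + 0.48·1.146450 = 1.250296
s=1.880000, p=1.250296: f=1.240144 → p ← 1.250296 + 0.48·1.240144 = 1.845565
s=2.360000, p=1.845565: f=1.128891 → p ← 1.845565 + 0.48·1.128891 = 2.387433
s=2.840000, p=2.387433: f=0.846151 → p ← 2.387433 + 0.48·0.846151 = 2.793585
s=3.320000, p=2.793585: f=0.465062 → p ← 2.793585 + 0.48·0.465062 = 3.016815
p(3.8) ≈ 3.0168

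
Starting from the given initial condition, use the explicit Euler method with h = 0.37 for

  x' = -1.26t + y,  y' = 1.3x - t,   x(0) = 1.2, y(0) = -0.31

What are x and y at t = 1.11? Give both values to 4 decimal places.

Euler on (x,y): x_{n+1} = x_n + h·x', y_{n+1} = y_n + h·y'.
0.000000: (1.200000, -0.310000); f=(-0.310000, 1.560000) → (1.085300, 0.267200)
0.370000: (1.085300, 0.267200); f=(-0.199000, 1.040890) → (1.011670, 0.652329)
0.740000: (1.011670, 0.652329); f=(-0.280071, 0.575171) → (0.908044, 0.865143)
(x(1.11), y(1.11)) ≈ (0.9080, 0.8651)

0.9080, 0.8651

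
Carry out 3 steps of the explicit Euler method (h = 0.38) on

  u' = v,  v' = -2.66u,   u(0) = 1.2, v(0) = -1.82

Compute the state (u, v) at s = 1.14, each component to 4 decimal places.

-1.9919, -2.8958

Euler on (u,v): u_{n+1} = u_n + h·u', v_{n+1} = v_n + h·v'.
0.000000: (1.200000, -1.820000); f=(-1.820000, -3.192000) → (0.508400, -3.032960)
0.380000: (0.508400, -3.032960); f=(-3.032960, -1.352344) → (-0.644125, -3.546851)
0.760000: (-0.644125, -3.546851); f=(-3.546851, 1.713372) → (-1.991928, -2.895769)
(u(1.14), v(1.14)) ≈ (-1.9919, -2.8958)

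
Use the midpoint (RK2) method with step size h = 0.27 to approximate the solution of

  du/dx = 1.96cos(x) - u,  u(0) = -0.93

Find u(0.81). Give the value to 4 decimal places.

Midpoint: k1 = f(x_n, u_n); k2 = f(x_n + h/2, u_n + (h/2)·k1); u_{n+1} = u_n + h·k2.
x=0.000000, u=-0.930000:
  k1 = f(0.000000, -0.930000) = 2.890000
  k2 = f(0.135000, -0.539850) = 2.482017
  u ← -0.930000 + 0.27·2.482017 = -0.259856
x=0.270000, u=-0.259856:
  k1 = f(0.270000, -0.259856) = 2.148846
  k2 = f(0.405000, 0.030239) = 1.771202
  u ← -0.259856 + 0.27·1.771202 = 0.218369
x=0.540000, u=0.218369:
  k1 = f(0.540000, 0.218369) = 1.462740
  k2 = f(0.675000, 0.415839) = 1.114347
  u ← 0.218369 + 0.27·1.114347 = 0.519243
u(0.81) ≈ 0.5192

0.5192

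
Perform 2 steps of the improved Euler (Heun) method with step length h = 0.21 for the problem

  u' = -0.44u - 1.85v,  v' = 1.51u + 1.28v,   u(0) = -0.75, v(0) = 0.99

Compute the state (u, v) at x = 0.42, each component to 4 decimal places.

-1.3091, 0.8442

Heun on (u,v): k1 = f(x_n, state_n); k2 = f(x_n + h, state_n + h·k1); state_{n+1} = state_n + (h/2)·(k1 + k2).
0.000000: (-0.750000, 0.990000)
  k1 = (-1.501500, 0.134700)
  predictor → (-1.065315, 1.018287)
  k2 = (-1.415092, -0.305218)
  → (-1.056242, 0.972096)
0.210000: (-1.056242, 0.972096)
  k1 = (-1.333630, -0.350643)
  predictor → (-1.336305, 0.898460)
  k2 = (-1.074178, -0.867790)
  → (-1.309062, 0.844160)
(u(0.42), v(0.42)) ≈ (-1.3091, 0.8442)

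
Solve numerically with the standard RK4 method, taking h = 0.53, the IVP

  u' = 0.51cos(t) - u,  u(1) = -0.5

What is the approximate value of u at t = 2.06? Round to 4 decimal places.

-0.1905

RK4: k1 = f(t_n, u_n); k2 = f(t_n + h/2, u_n + (h/2)·k1); k3 = f(t_n + h/2, u_n + (h/2)·k2); k4 = f(t_n + h, u_n + h·k3); u_{n+1} = u_n + (h/6)·(k1 + 2k2 + 2k3 + k4).
t=1.000000, u=-0.500000:
  k1 = f(1.000000, -0.500000) = 0.775554
  k2 = f(1.265000, -0.294478) = 0.448015
  k3 = f(1.265000, -0.381276) = 0.534813
  k4 = f(1.530000, -0.216549) = 0.237350
  u ← -0.500000 + (0.53/6)·(k1 + 2k2 + 2k3 + k4) = -0.236894
t=1.530000, u=-0.236894:
  k1 = f(1.530000, -0.236894) = 0.257694
  k2 = f(1.795000, -0.168605) = 0.055217
  k3 = f(1.795000, -0.222262) = 0.108873
  k4 = f(2.060000, -0.179191) = -0.060470
  u ← -0.236894 + (0.53/6)·(k1 + 2k2 + 2k3 + k4) = -0.190483
u(2.06) ≈ -0.1905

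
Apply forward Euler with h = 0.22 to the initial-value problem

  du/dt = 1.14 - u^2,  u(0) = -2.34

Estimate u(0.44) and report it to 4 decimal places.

-5.4299

Euler: u_{n+1} = u_n + h·f(t_n, u_n).
t=0.000000, u=-2.340000: f=-4.335600 → u ← -2.340000 + 0.22·(-4.335600) = -3.293832
t=0.220000, u=-3.293832: f=-9.709329 → u ← -3.293832 + 0.22·(-9.709329) = -5.429884
u(0.44) ≈ -5.4299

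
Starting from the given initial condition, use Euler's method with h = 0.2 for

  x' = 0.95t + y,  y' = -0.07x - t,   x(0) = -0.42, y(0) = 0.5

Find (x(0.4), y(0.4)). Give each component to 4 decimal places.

Euler on (x,y): x_{n+1} = x_n + h·x', y_{n+1} = y_n + h·y'.
0.000000: (-0.420000, 0.500000); f=(0.500000, 0.029400) → (-0.320000, 0.505880)
0.200000: (-0.320000, 0.505880); f=(0.695880, -0.177600) → (-0.180824, 0.470360)
(x(0.4), y(0.4)) ≈ (-0.1808, 0.4704)

-0.1808, 0.4704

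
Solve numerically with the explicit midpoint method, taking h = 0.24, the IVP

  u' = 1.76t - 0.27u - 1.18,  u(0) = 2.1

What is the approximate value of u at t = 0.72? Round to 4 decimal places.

1.3885

Midpoint: k1 = f(t_n, u_n); k2 = f(t_n + h/2, u_n + (h/2)·k1); u_{n+1} = u_n + h·k2.
t=0.000000, u=2.100000:
  k1 = f(0.000000, 2.100000) = -1.747000
  k2 = f(0.120000, 1.890360) = -1.479197
  u ← 2.100000 + 0.24·(-1.479197) = 1.744993
t=0.240000, u=1.744993:
  k1 = f(0.240000, 1.744993) = -1.228748
  k2 = f(0.360000, 1.597543) = -0.977737
  u ← 1.744993 + 0.24·(-0.977737) = 1.510336
t=0.480000, u=1.510336:
  k1 = f(0.480000, 1.510336) = -0.742991
  k2 = f(0.600000, 1.421177) = -0.507718
  u ← 1.510336 + 0.24·(-0.507718) = 1.388484
u(0.72) ≈ 1.3885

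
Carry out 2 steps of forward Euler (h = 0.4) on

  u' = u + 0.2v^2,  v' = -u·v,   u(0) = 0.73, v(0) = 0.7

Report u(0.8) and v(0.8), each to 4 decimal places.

Euler on (u,v): u_{n+1} = u_n + h·u', v_{n+1} = v_n + h·v'.
0.000000: (0.730000, 0.700000); f=(0.828000, -0.511000) → (1.061200, 0.495600)
0.400000: (1.061200, 0.495600); f=(1.110324, -0.525931) → (1.505330, 0.285228)
(u(0.8), v(0.8)) ≈ (1.5053, 0.2852)

1.5053, 0.2852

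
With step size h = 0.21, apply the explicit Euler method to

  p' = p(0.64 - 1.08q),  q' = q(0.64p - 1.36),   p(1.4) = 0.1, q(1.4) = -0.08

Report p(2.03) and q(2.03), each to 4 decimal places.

0.1513, -0.0311

Euler on (p,q): p_{n+1} = p_n + h·p', q_{n+1} = q_n + h·q'.
1.400000: (0.100000, -0.080000); f=(0.072640, 0.103680) → (0.115254, -0.058227)
1.610000: (0.115254, -0.058227); f=(0.081011, 0.074894) → (0.132267, -0.042499)
1.820000: (0.132267, -0.042499); f=(0.090722, 0.054202) → (0.151318, -0.031117)
(p(2.03), q(2.03)) ≈ (0.1513, -0.0311)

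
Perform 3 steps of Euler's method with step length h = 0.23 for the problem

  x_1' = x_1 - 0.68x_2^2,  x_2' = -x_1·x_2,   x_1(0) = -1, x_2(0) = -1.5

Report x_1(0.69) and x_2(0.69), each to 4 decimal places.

Euler on (x_1,x_2): x_1_{n+1} = x_1_n + h·x_1', x_2_{n+1} = x_2_n + h·x_2'.
0.000000: (-1.000000, -1.500000); f=(-2.530000, -1.500000) → (-1.581900, -1.845000)
0.230000: (-1.581900, -1.845000); f=(-3.896637, -2.918605) → (-2.478127, -2.516279)
0.460000: (-2.478127, -2.516279); f=(-6.783656, -6.235658) → (-4.038367, -3.950481)
(x_1(0.69), x_2(0.69)) ≈ (-4.0384, -3.9505)

-4.0384, -3.9505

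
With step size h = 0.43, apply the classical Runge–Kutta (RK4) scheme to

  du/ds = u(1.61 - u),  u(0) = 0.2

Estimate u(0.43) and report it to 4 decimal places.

RK4: k1 = f(s_n, u_n); k2 = f(s_n + h/2, u_n + (h/2)·k1); k3 = f(s_n + h/2, u_n + (h/2)·k2); k4 = f(s_n + h, u_n + h·k3); u_{n+1} = u_n + (h/6)·(k1 + 2k2 + 2k3 + k4).
s=0.000000, u=0.200000:
  k1 = f(0.000000, 0.200000) = 0.282000
  k2 = f(0.215000, 0.260630) = 0.351686
  k3 = f(0.215000, 0.275613) = 0.367774
  k4 = f(0.430000, 0.358143) = 0.448344
  u ← 0.200000 + (0.43/6)·(k1 + 2k2 + 2k3 + k4) = 0.355464
u(0.43) ≈ 0.3555

0.3555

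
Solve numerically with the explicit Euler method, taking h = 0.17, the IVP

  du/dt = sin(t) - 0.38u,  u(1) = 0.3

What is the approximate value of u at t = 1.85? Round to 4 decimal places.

Euler: u_{n+1} = u_n + h·f(t_n, u_n).
t=1.000000, u=0.300000: f=0.727471 → u ← 0.300000 + 0.17·0.727471 = 0.423670
t=1.170000, u=0.423670: f=0.759756 → u ← 0.423670 + 0.17·0.759756 = 0.552829
t=1.340000, u=0.552829: f=0.763410 → u ← 0.552829 + 0.17·0.763410 = 0.682608
t=1.510000, u=0.682608: f=0.738761 → u ← 0.682608 + 0.17·0.738761 = 0.808198
t=1.680000, u=0.808198: f=0.686928 → u ← 0.808198 + 0.17·0.686928 = 0.924975
u(1.85) ≈ 0.9250

0.9250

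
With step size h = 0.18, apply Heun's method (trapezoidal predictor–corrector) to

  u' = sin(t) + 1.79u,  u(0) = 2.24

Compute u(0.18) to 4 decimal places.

3.0941

Heun: k1 = f(t_n, u_n); k2 = f(t_n + h, u_n + h·k1); u_{n+1} = u_n + (h/2)·(k1 + k2).
t=0.000000, u=2.240000:
  k1 = f(0.000000, 2.240000) = 4.009600
  k2 = f(0.180000, 2.961728) = 5.480523
  u ← 2.240000 + (0.18/2)·(4.009600 + 5.480523) = 3.094111
u(0.18) ≈ 3.0941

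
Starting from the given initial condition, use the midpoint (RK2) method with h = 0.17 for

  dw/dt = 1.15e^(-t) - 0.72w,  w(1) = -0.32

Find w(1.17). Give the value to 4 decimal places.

Midpoint: k1 = f(t_n, w_n); k2 = f(t_n + h/2, w_n + (h/2)·k1); w_{n+1} = w_n + h·k2.
t=1.000000, w=-0.320000:
  k1 = f(1.000000, -0.320000) = 0.653461
  k2 = f(1.085000, -0.264456) = 0.578995
  w ← -0.320000 + 0.17·0.578995 = -0.221571
w(1.17) ≈ -0.2216

-0.2216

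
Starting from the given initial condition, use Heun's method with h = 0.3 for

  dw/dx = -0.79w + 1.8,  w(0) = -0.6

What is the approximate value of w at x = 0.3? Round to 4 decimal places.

Heun: k1 = f(x_n, w_n); k2 = f(x_n + h, w_n + h·k1); w_{n+1} = w_n + (h/2)·(k1 + k2).
x=0.000000, w=-0.600000:
  k1 = f(0.000000, -0.600000) = 2.274000
  k2 = f(0.300000, 0.082200) = 1.735062
  w ← -0.600000 + (0.3/2)·(2.274000 + 1.735062) = 0.001359
w(0.3) ≈ 0.0014

0.0014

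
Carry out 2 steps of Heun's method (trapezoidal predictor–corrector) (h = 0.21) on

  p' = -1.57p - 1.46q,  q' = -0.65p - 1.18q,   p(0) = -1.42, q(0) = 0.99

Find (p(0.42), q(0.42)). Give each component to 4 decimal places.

-1.1539, 0.8742

Heun on (p,q): k1 = f(x_n, state_n); k2 = f(x_n + h, state_n + h·k1); state_{n+1} = state_n + (h/2)·(k1 + k2).
0.000000: (-1.420000, 0.990000)
  k1 = (0.784000, -0.245200)
  predictor → (-1.255360, 0.938508)
  k2 = (0.600694, -0.291455)
  → (-1.274607, 0.933651)
0.210000: (-1.274607, 0.933651)
  k1 = (0.638003, -0.273214)
  predictor → (-1.140627, 0.876276)
  k2 = (0.511420, -0.292599)
  → (-1.153918, 0.874241)
(p(0.42), q(0.42)) ≈ (-1.1539, 0.8742)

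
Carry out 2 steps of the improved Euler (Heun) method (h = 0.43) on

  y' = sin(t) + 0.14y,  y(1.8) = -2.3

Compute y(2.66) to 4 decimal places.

Heun: k1 = f(t_n, y_n); k2 = f(t_n + h, y_n + h·k1); y_{n+1} = y_n + (h/2)·(k1 + k2).
t=1.800000, y=-2.300000:
  k1 = f(1.800000, -2.300000) = 0.651848
  k2 = f(2.230000, -2.019706) = 0.507721
  y ← -2.300000 + (0.43/2)·(0.651848 + 0.507721) = -2.050693
t=2.230000, y=-2.050693:
  k1 = f(2.230000, -2.050693) = 0.503383
  k2 = f(2.660000, -1.834238) = 0.206398
  y ← -2.050693 + (0.43/2)·(0.503383 + 0.206398) = -1.898090
y(2.66) ≈ -1.8981

-1.8981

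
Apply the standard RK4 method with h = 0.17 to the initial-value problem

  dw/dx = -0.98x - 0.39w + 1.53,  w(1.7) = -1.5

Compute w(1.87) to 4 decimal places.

-1.4400

RK4: k1 = f(x_n, w_n); k2 = f(x_n + h/2, w_n + (h/2)·k1); k3 = f(x_n + h/2, w_n + (h/2)·k2); k4 = f(x_n + h, w_n + h·k3); w_{n+1} = w_n + (h/6)·(k1 + 2k2 + 2k3 + k4).
x=1.700000, w=-1.500000:
  k1 = f(1.700000, -1.500000) = 0.449000
  k2 = f(1.785000, -1.461835) = 0.350816
  k3 = f(1.785000, -1.470181) = 0.354070
  k4 = f(1.870000, -1.439808) = 0.258925
  w ← -1.500000 + (0.17/6)·(k1 + 2k2 + 2k3 + k4) = -1.439999
w(1.87) ≈ -1.4400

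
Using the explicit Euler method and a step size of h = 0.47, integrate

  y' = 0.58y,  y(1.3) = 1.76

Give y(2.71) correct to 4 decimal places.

3.6273

Euler: y_{n+1} = y_n + h·f(x_n, y_n).
x=1.300000, y=1.760000: f=1.020800 → y ← 1.760000 + 0.47·1.020800 = 2.239776
x=1.770000, y=2.239776: f=1.299070 → y ← 2.239776 + 0.47·1.299070 = 2.850339
x=2.240000, y=2.850339: f=1.653197 → y ← 2.850339 + 0.47·1.653197 = 3.627341
y(2.71) ≈ 3.6273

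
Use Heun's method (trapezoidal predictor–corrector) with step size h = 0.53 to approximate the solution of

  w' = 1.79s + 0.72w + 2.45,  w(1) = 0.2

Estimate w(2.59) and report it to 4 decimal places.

Heun: k1 = f(s_n, w_n); k2 = f(s_n + h, w_n + h·k1); w_{n+1} = w_n + (h/2)·(k1 + k2).
s=1.000000, w=0.200000:
  k1 = f(1.000000, 0.200000) = 4.384000
  k2 = f(1.530000, 2.523520) = 7.005634
  w ← 0.200000 + (0.53/2)·(4.384000 + 7.005634) = 3.218253
s=1.530000, w=3.218253:
  k1 = f(1.530000, 3.218253) = 7.505842
  k2 = f(2.060000, 7.196350) = 11.318772
  w ← 3.218253 + (0.53/2)·(7.505842 + 11.318772) = 8.206776
s=2.060000, w=8.206776:
  k1 = f(2.060000, 8.206776) = 12.046279
  k2 = f(2.590000, 14.591303) = 17.591838
  w ← 8.206776 + (0.53/2)·(12.046279 + 17.591838) = 16.060877
w(2.59) ≈ 16.0609

16.0609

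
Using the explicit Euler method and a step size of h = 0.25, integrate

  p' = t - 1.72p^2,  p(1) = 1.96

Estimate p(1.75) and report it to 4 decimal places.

Euler: p_{n+1} = p_n + h·f(t_n, p_n).
t=1.000000, p=1.960000: f=-5.607552 → p ← 1.960000 + 0.25·(-5.607552) = 0.558112
t=1.250000, p=0.558112: f=0.714239 → p ← 0.558112 + 0.25·0.714239 = 0.736672
t=1.500000, p=0.736672: f=0.566581 → p ← 0.736672 + 0.25·0.566581 = 0.878317
p(1.75) ≈ 0.8783

0.8783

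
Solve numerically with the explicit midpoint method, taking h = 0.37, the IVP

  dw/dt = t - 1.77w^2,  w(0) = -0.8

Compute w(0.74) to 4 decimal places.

-3.7392

Midpoint: k1 = f(t_n, w_n); k2 = f(t_n + h/2, w_n + (h/2)·k1); w_{n+1} = w_n + h·k2.
t=0.000000, w=-0.800000:
  k1 = f(0.000000, -0.800000) = -1.132800
  k2 = f(0.185000, -1.009568) = -1.619033
  w ← -0.800000 + 0.37·(-1.619033) = -1.399042
t=0.370000, w=-1.399042:
  k1 = f(0.370000, -1.399042) = -3.094454
  k2 = f(0.555000, -1.971516) = -6.324771
  w ← -1.399042 + 0.37·(-6.324771) = -3.739207
w(0.74) ≈ -3.7392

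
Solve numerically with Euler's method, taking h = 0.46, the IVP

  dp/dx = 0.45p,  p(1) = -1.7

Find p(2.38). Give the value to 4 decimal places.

-2.9893

Euler: p_{n+1} = p_n + h·f(x_n, p_n).
x=1.000000, p=-1.700000: f=-0.765000 → p ← -1.700000 + 0.46·(-0.765000) = -2.051900
x=1.460000, p=-2.051900: f=-0.923355 → p ← -2.051900 + 0.46·(-0.923355) = -2.476643
x=1.920000, p=-2.476643: f=-1.114489 → p ← -2.476643 + 0.46·(-1.114489) = -2.989308
p(2.38) ≈ -2.9893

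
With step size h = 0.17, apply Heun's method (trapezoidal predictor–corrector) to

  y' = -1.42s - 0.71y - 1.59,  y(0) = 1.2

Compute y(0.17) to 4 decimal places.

Heun: k1 = f(s_n, y_n); k2 = f(s_n + h, y_n + h·k1); y_{n+1} = y_n + (h/2)·(k1 + k2).
s=0.000000, y=1.200000:
  k1 = f(0.000000, 1.200000) = -2.442000
  k2 = f(0.170000, 0.784860) = -2.388651
  y ← 1.200000 + (0.17/2)·(-2.442000 + (-2.388651)) = 0.789395
y(0.17) ≈ 0.7894

0.7894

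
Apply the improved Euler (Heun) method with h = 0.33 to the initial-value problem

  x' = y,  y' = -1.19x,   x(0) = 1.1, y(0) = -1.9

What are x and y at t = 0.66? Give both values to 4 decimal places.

-0.3532, -2.2235

Heun on (x,y): k1 = f(t_n, state_n); k2 = f(t_n + h, state_n + h·k1); state_{n+1} = state_n + (h/2)·(k1 + k2).
0.000000: (1.100000, -1.900000)
  k1 = (-1.900000, -1.309000)
  predictor → (0.473000, -2.331970)
  k2 = (-2.331970, -0.562870)
  → (0.401725, -2.208859)
0.330000: (0.401725, -2.208859)
  k1 = (-2.208859, -0.478053)
  predictor → (-0.327198, -2.366616)
  k2 = (-2.366616, 0.389366)
  → (-0.353228, -2.223492)
(x(0.66), y(0.66)) ≈ (-0.3532, -2.2235)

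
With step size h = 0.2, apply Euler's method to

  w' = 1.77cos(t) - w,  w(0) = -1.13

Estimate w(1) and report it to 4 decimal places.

0.6414

Euler: w_{n+1} = w_n + h·f(t_n, w_n).
t=0.000000, w=-1.130000: f=2.900000 → w ← -1.130000 + 0.2·2.900000 = -0.550000
t=0.200000, w=-0.550000: f=2.284718 → w ← -0.550000 + 0.2·2.284718 = -0.093056
t=0.400000, w=-0.093056: f=1.723334 → w ← -0.093056 + 0.2·1.723334 = 0.251610
t=0.600000, w=0.251610: f=1.209234 → w ← 0.251610 + 0.2·1.209234 = 0.493457
t=0.800000, w=0.493457: f=0.739714 → w ← 0.493457 + 0.2·0.739714 = 0.641400
w(1) ≈ 0.6414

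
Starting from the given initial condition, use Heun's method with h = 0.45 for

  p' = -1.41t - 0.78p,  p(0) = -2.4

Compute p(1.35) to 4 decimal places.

Heun: k1 = f(t_n, p_n); k2 = f(t_n + h, p_n + h·k1); p_{n+1} = p_n + (h/2)·(k1 + k2).
t=0.000000, p=-2.400000:
  k1 = f(0.000000, -2.400000) = 1.872000
  k2 = f(0.450000, -1.557600) = 0.580428
  p ← -2.400000 + (0.45/2)·(1.872000 + 0.580428) = -1.848204
t=0.450000, p=-1.848204:
  k1 = f(0.450000, -1.848204) = 0.807099
  k2 = f(0.900000, -1.485009) = -0.110693
  p ← -1.848204 + (0.45/2)·(0.807099 + (-0.110693)) = -1.691512
t=0.900000, p=-1.691512:
  k1 = f(0.900000, -1.691512) = 0.050380
  k2 = f(1.350000, -1.668842) = -0.601804
  p ← -1.691512 + (0.45/2)·(0.050380 + (-0.601804)) = -1.815583
p(1.35) ≈ -1.8156

-1.8156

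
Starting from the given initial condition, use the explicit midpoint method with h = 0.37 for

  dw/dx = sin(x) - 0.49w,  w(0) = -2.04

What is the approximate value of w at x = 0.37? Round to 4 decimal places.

-1.6356

Midpoint: k1 = f(x_n, w_n); k2 = f(x_n + h/2, w_n + (h/2)·k1); w_{n+1} = w_n + h·k2.
x=0.000000, w=-2.040000:
  k1 = f(0.000000, -2.040000) = 0.999600
  k2 = f(0.185000, -1.855074) = 1.092933
  w ← -2.040000 + 0.37·1.092933 = -1.635615
w(0.37) ≈ -1.6356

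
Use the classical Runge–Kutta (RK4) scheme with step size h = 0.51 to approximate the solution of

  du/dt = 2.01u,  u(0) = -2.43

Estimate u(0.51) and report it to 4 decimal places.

RK4: k1 = f(t_n, u_n); k2 = f(t_n + h/2, u_n + (h/2)·k1); k3 = f(t_n + h/2, u_n + (h/2)·k2); k4 = f(t_n + h, u_n + h·k3); u_{n+1} = u_n + (h/6)·(k1 + 2k2 + 2k3 + k4).
t=0.000000, u=-2.430000:
  k1 = f(0.000000, -2.430000) = -4.884300
  k2 = f(0.255000, -3.675497) = -7.387748
  k3 = f(0.255000, -4.313876) = -8.670890
  k4 = f(0.510000, -6.852154) = -13.772830
  u ← -2.430000 + (0.51/6)·(k1 + 2k2 + 2k3 + k4) = -6.745825
u(0.51) ≈ -6.7458

-6.7458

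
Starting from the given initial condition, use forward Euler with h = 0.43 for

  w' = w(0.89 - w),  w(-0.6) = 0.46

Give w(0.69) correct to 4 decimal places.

0.6970

Euler: w_{n+1} = w_n + h·f(s_n, w_n).
s=-0.600000, w=0.460000: f=0.197800 → w ← 0.460000 + 0.43·0.197800 = 0.545054
s=-0.170000, w=0.545054: f=0.188014 → w ← 0.545054 + 0.43·0.188014 = 0.625900
s=0.260000, w=0.625900: f=0.165300 → w ← 0.625900 + 0.43·0.165300 = 0.696979
w(0.69) ≈ 0.6970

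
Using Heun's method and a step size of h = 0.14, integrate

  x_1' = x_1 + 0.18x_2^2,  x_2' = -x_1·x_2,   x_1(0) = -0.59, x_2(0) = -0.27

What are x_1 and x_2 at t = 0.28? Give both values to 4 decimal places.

-0.7750, -0.3262

Heun on (x_1,x_2): k1 = f(t_n, state_n); k2 = f(t_n + h, state_n + h·k1); state_{n+1} = state_n + (h/2)·(k1 + k2).
0.000000: (-0.590000, -0.270000)
  k1 = (-0.576878, -0.159300)
  predictor → (-0.670763, -0.292302)
  k2 = (-0.655384, -0.196065)
  → (-0.676258, -0.294876)
0.140000: (-0.676258, -0.294876)
  k1 = (-0.660607, -0.199412)
  predictor → (-0.768743, -0.322793)
  k2 = (-0.749988, -0.248145)
  → (-0.775000, -0.326205)
(x_1(0.28), x_2(0.28)) ≈ (-0.7750, -0.3262)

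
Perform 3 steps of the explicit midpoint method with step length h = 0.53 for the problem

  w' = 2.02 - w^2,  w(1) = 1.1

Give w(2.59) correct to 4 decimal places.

Midpoint: k1 = f(t_n, w_n); k2 = f(t_n + h/2, w_n + (h/2)·k1); w_{n+1} = w_n + h·k2.
t=1.000000, w=1.100000:
  k1 = f(1.000000, 1.100000) = 0.810000
  k2 = f(1.265000, 1.314650) = 0.291695
  w ← 1.100000 + 0.53·0.291695 = 1.254599
t=1.530000, w=1.254599:
  k1 = f(1.530000, 1.254599) = 0.445982
  k2 = f(1.795000, 1.372784) = 0.135464
  w ← 1.254599 + 0.53·0.135464 = 1.326395
t=2.060000, w=1.326395:
  k1 = f(2.060000, 1.326395) = 0.260677
  k2 = f(2.325000, 1.395474) = 0.072652
  w ← 1.326395 + 0.53·0.072652 = 1.364900
w(2.59) ≈ 1.3649

1.3649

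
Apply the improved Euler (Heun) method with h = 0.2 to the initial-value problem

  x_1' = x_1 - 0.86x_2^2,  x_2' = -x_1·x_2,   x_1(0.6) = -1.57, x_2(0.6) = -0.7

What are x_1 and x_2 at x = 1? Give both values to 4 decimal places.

-2.7559, -1.5578

Heun on (x_1,x_2): k1 = f(x_n, state_n); k2 = f(x_n + h, state_n + h·k1); state_{n+1} = state_n + (h/2)·(k1 + k2).
0.600000: (-1.570000, -0.700000)
  k1 = (-1.991400, -1.099000)
  predictor → (-1.968280, -0.919800)
  k2 = (-2.695868, -1.810424)
  → (-2.038727, -0.990942)
0.800000: (-2.038727, -0.990942)
  k1 = (-2.883218, -2.020261)
  predictor → (-2.615370, -1.394995)
  k2 = (-4.288939, -3.648427)
  → (-2.755942, -1.557811)
(x_1(1), x_2(1)) ≈ (-2.7559, -1.5578)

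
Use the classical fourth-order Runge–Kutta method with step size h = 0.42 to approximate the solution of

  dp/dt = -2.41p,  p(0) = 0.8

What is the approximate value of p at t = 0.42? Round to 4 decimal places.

RK4: k1 = f(t_n, p_n); k2 = f(t_n + h/2, p_n + (h/2)·k1); k3 = f(t_n + h/2, p_n + (h/2)·k2); k4 = f(t_n + h, p_n + h·k3); p_{n+1} = p_n + (h/6)·(k1 + 2k2 + 2k3 + k4).
t=0.000000, p=0.800000:
  k1 = f(0.000000, 0.800000) = -1.928000
  k2 = f(0.210000, 0.395120) = -0.952239
  k3 = f(0.210000, 0.600030) = -1.446072
  k4 = f(0.420000, 0.192650) = -0.464286
  p ← 0.800000 + (0.42/6)·(k1 + 2k2 + 2k3 + k4) = 0.296776
p(0.42) ≈ 0.2968

0.2968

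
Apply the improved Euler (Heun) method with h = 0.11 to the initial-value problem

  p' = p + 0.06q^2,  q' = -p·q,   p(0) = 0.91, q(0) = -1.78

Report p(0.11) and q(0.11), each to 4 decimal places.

Heun on (p,q): k1 = f(x_n, state_n); k2 = f(x_n + h, state_n + h·k1); state_{n+1} = state_n + (h/2)·(k1 + k2).
0.000000: (0.910000, -1.780000)
  k1 = (1.100104, 1.619800)
  predictor → (1.031011, -1.601822)
  k2 = (1.184961, 1.651497)
  → (1.035679, -1.600079)
(p(0.11), q(0.11)) ≈ (1.0357, -1.6001)

1.0357, -1.6001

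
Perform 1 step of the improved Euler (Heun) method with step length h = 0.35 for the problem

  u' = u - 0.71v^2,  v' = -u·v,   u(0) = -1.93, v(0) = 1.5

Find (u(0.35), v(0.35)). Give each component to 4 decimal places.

Heun on (u,v): k1 = f(x_n, state_n); k2 = f(x_n + h, state_n + h·k1); state_{n+1} = state_n + (h/2)·(k1 + k2).
0.000000: (-1.930000, 1.500000)
  k1 = (-3.527500, 2.895000)
  predictor → (-3.164625, 2.513250)
  k2 = (-7.649287, 7.953494)
  → (-3.885938, 3.398486)
(u(0.35), v(0.35)) ≈ (-3.8859, 3.3985)

-3.8859, 3.3985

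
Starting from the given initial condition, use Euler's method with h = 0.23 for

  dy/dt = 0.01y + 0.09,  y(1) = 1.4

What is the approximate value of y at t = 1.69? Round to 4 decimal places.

1.4719

Euler: y_{n+1} = y_n + h·f(t_n, y_n).
t=1.000000, y=1.400000: f=0.104000 → y ← 1.400000 + 0.23·0.104000 = 1.423920
t=1.230000, y=1.423920: f=0.104239 → y ← 1.423920 + 0.23·0.104239 = 1.447895
t=1.460000, y=1.447895: f=0.104479 → y ← 1.447895 + 0.23·0.104479 = 1.471925
y(1.69) ≈ 1.4719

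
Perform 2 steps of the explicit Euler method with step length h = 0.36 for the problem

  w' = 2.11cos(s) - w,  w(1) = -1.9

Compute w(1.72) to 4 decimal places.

Euler: w_{n+1} = w_n + h·f(s_n, w_n).
s=1.000000, w=-1.900000: f=3.040038 → w ← -1.900000 + 0.36·3.040038 = -0.805586
s=1.360000, w=-0.805586: f=1.247080 → w ← -0.805586 + 0.36·1.247080 = -0.356638
w(1.72) ≈ -0.3566

-0.3566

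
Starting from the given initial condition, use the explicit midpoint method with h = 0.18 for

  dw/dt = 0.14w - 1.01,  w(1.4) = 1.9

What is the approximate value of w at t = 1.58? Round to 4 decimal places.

1.7644

Midpoint: k1 = f(t_n, w_n); k2 = f(t_n + h/2, w_n + (h/2)·k1); w_{n+1} = w_n + h·k2.
t=1.400000, w=1.900000:
  k1 = f(1.400000, 1.900000) = -0.744000
  k2 = f(1.490000, 1.833040) = -0.753374
  w ← 1.900000 + 0.18·(-0.753374) = 1.764393
w(1.58) ≈ 1.7644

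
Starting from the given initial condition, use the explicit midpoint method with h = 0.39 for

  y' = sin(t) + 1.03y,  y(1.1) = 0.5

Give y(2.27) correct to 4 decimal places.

Midpoint: k1 = f(t_n, y_n); k2 = f(t_n + h/2, y_n + (h/2)·k1); y_{n+1} = y_n + h·k2.
t=1.100000, y=0.500000:
  k1 = f(1.100000, 0.500000) = 1.406207
  k2 = f(1.295000, 0.774210) = 1.759645
  y ← 0.500000 + 0.39·1.759645 = 1.186262
t=1.490000, y=1.186262:
  k1 = f(1.490000, 1.186262) = 2.218587
  k2 = f(1.685000, 1.618886) = 2.660939
  y ← 1.186262 + 0.39·2.660939 = 2.224028
t=1.880000, y=2.224028:
  k1 = f(1.880000, 2.224028) = 3.243325
  k2 = f(2.075000, 2.856476) = 3.817730
  y ← 2.224028 + 0.39·3.817730 = 3.712942
y(2.27) ≈ 3.7129

3.7129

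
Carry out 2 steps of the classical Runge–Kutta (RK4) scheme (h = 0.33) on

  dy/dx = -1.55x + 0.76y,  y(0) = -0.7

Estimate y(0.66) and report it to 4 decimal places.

RK4: k1 = f(x_n, y_n); k2 = f(x_n + h/2, y_n + (h/2)·k1); k3 = f(x_n + h/2, y_n + (h/2)·k2); k4 = f(x_n + h, y_n + h·k3); y_{n+1} = y_n + (h/6)·(k1 + 2k2 + 2k3 + k4).
x=0.000000, y=-0.700000:
  k1 = f(0.000000, -0.700000) = -0.532000
  k2 = f(0.165000, -0.787780) = -0.854463
  k3 = f(0.165000, -0.840986) = -0.894900
  k4 = f(0.330000, -0.995317) = -1.267941
  y ← -0.700000 + (0.33/6)·(k1 + 2k2 + 2k3 + k4) = -0.991427
x=0.330000, y=-0.991427:
  k1 = f(0.330000, -0.991427) = -1.264984
  k2 = f(0.495000, -1.200149) = -1.679363
  k3 = f(0.495000, -1.268522) = -1.731326
  k4 = f(0.660000, -1.562764) = -2.210701
  y ← -0.991427 + (0.33/6)·(k1 + 2k2 + 2k3 + k4) = -1.557765
y(0.66) ≈ -1.5578

-1.5578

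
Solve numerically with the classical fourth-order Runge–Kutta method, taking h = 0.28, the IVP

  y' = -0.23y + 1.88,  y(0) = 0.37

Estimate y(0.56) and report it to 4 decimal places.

RK4: k1 = f(x_n, y_n); k2 = f(x_n + h/2, y_n + (h/2)·k1); k3 = f(x_n + h/2, y_n + (h/2)·k2); k4 = f(x_n + h, y_n + h·k3); y_{n+1} = y_n + (h/6)·(k1 + 2k2 + 2k3 + k4).
x=0.000000, y=0.370000:
  k1 = f(0.000000, 0.370000) = 1.794900
  k2 = f(0.140000, 0.621286) = 1.737104
  k3 = f(0.140000, 0.613195) = 1.738965
  k4 = f(0.280000, 0.856910) = 1.682911
  y ← 0.370000 + (0.28/6)·(k1 + 2k2 + 2k3 + k4) = 0.856731
x=0.280000, y=0.856731:
  k1 = f(0.280000, 0.856731) = 1.682952
  k2 = f(0.420000, 1.092344) = 1.628761
  k3 = f(0.420000, 1.084757) = 1.630506
  k4 = f(0.560000, 1.313273) = 1.577947
  y ← 0.856731 + (0.28/6)·(k1 + 2k2 + 2k3 + k4) = 1.313104
y(0.56) ≈ 1.3131

1.3131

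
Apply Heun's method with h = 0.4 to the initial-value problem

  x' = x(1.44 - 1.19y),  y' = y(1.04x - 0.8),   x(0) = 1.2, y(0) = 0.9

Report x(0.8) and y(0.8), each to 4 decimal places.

1.3117, 1.4268

Heun on (x,y): k1 = f(t_n, state_n); k2 = f(t_n + h, state_n + h·k1); state_{n+1} = state_n + (h/2)·(k1 + k2).
0.000000: (1.200000, 0.900000)
  k1 = (0.442800, 0.403200)
  predictor → (1.377120, 1.061280)
  k2 = (0.243856, 0.670946)
  → (1.337331, 1.114829)
0.400000: (1.337331, 1.114829)
  k1 = (0.151591, 0.658668)
  predictor → (1.397967, 1.378297)
  k2 = (-0.279835, 0.901249)
  → (1.311682, 1.426813)
(x(0.8), y(0.8)) ≈ (1.3117, 1.4268)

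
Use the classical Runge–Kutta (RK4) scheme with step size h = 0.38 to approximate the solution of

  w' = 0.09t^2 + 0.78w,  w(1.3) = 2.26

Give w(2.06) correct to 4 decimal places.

4.3446

RK4: k1 = f(t_n, w_n); k2 = f(t_n + h/2, w_n + (h/2)·k1); k3 = f(t_n + h/2, w_n + (h/2)·k2); k4 = f(t_n + h, w_n + h·k3); w_{n+1} = w_n + (h/6)·(k1 + 2k2 + 2k3 + k4).
t=1.300000, w=2.260000:
  k1 = f(1.300000, 2.260000) = 1.914900
  k2 = f(1.490000, 2.623831) = 2.246397
  k3 = f(1.490000, 2.686815) = 2.295525
  k4 = f(1.680000, 3.132300) = 2.697210
  w ← 2.260000 + (0.38/6)·(k1 + 2k2 + 2k3 + k4) = 3.127410
t=1.680000, w=3.127410:
  k1 = f(1.680000, 3.127410) = 2.693396
  k2 = f(1.870000, 3.639156) = 3.153262
  k3 = f(1.870000, 3.726530) = 3.221415
  k4 = f(2.060000, 4.351548) = 3.776131
  w ← 3.127410 + (0.38/6)·(k1 + 2k2 + 2k3 + k4) = 4.344606
w(2.06) ≈ 4.3446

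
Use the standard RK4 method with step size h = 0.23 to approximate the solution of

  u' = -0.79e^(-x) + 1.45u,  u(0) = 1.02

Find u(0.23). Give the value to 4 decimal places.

1.2298

RK4: k1 = f(x_n, u_n); k2 = f(x_n + h/2, u_n + (h/2)·k1); k3 = f(x_n + h/2, u_n + (h/2)·k2); k4 = f(x_n + h, u_n + h·k3); u_{n+1} = u_n + (h/6)·(k1 + 2k2 + 2k3 + k4).
x=0.000000, u=1.020000:
  k1 = f(0.000000, 1.020000) = 0.689000
  k2 = f(0.115000, 1.099235) = 0.889711
  k3 = f(0.115000, 1.122317) = 0.923180
  k4 = f(0.230000, 1.232331) = 1.159199
  u ← 1.020000 + (0.23/6)·(k1 + 2k2 + 2k3 + k4) = 1.229836
u(0.23) ≈ 1.2298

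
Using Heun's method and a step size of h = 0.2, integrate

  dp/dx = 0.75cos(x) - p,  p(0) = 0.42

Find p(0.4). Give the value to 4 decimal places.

0.5198

Heun: k1 = f(x_n, p_n); k2 = f(x_n + h, p_n + h·k1); p_{n+1} = p_n + (h/2)·(k1 + k2).
x=0.000000, p=0.420000:
  k1 = f(0.000000, 0.420000) = 0.330000
  k2 = f(0.200000, 0.486000) = 0.249050
  p ← 0.420000 + (0.2/2)·(0.330000 + 0.249050) = 0.477905
x=0.200000, p=0.477905:
  k1 = f(0.200000, 0.477905) = 0.257145
  k2 = f(0.400000, 0.529334) = 0.161462
  p ← 0.477905 + (0.2/2)·(0.257145 + 0.161462) = 0.519766
p(0.4) ≈ 0.5198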